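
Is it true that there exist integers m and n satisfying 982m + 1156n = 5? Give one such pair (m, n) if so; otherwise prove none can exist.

There are no such integers.

Both 982 and 1156 are divisible by gcd(982, 1156) = 2, hence so is any combination 982m + 1156n.
But 5 = 2·2 + 1, so 2 ∤ 5.
So the equation is unsolvable over ℤ.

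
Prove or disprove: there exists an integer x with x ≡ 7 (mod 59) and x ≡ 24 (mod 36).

Since 59 and 36 share no common factor, CRT says the pair of congruences has a solution (unique mod 2124).
Any solution of the first congruence is x = 7 + 59t; substituting into the second, 59t ≡ 24 − 7 ≡ 17 (mod 36).
59 ≡ 23 (mod 36), so this reads 23t ≡ 17 (mod 36). Since 23·11 = 253 = 7·36 + 1, the inverse of 23 mod 36 is 11.
Multiplying by 11: t ≡ 11·17 = 187 ≡ 7 (mod 36).
Taking t = 7 gives x = 7 + 59·7 = 420.
Indeed 420 ≡ 7 (mod 59) and 420 ≡ 24 (mod 36).

x = 420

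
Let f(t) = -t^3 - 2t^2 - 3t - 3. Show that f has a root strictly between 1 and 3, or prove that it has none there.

f(1) = -9 and f(3) = -57, both negative.
The derivative f'(t) = -3t^2 - 4t - 3 is a quadratic with discriminant (-4)² − 4·(-3)·(-3) = -20 < 0; it never vanishes, so it is always negative (sign of the leading coefficient).
Hence f is strictly decreasing on ℝ, and in particular on [1, 3]. A strictly monotone function with same-sign endpoint values stays negative on the whole interval, so f has no zero in (1, 3).

f has no root in that interval.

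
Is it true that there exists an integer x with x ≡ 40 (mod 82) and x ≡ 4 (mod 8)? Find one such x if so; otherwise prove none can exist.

Here gcd(82, 8) = 2, and both 40 and 4 leave remainder 0 mod 2, so the system is consistent.
Step through x = 40, 40 + 82, 40 + 2·82, …: the values 40, 122, 204 reduce mod 8 to 0, 2, 4. The value 204 hits 4.
Indeed 204 ≡ 40 (mod 82) and 204 ≡ 4 (mod 8).

x = 204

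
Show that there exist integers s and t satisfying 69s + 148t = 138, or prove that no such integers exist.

s = 2, t = 0

Since gcd(69, 148) = 1, every integer is an integer combination of 69 and 148.
Dividing repeatedly: 148 = 2·69 + 10, 69 = 6·10 + 9, 10 = 1·9 + 1, 9 = 9·1 + 0.
Unwinding: 1 = 10 − 1·9 = 10 − (69 − 6·10) = −69 + 7·10 = −69 + 7·(148 − 2·69) = 7·148 − 15·69, i.e. 69·(-15) + 148·7 = 1.
Times 138: 69·(-2070) + 148·966 = 138, so (-2070, 966) solves it.
Shifting by a multiple of (148, −69) keeps it a solution: s = -2070 + 14·148 = 2, t = 966 − 14·69 = 0.
Check: 69·2 + 148·0 = 138 + 0 = 138. ✓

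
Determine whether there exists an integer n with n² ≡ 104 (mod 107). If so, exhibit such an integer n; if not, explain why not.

107 is prime, so by Euler's criterion 104 is a square mod 107 iff 104^((107−1)/2) = 104^53 ≡ 1 (mod 107).
Repeated squaring mod 107: 104^2 = 10816 ≡ 9; 104^4 ≡ 9² = 81 ≡ 81; 104^8 ≡ 81² = 6561 ≡ 34; 104^16 ≡ 34² = 1156 ≡ 86; 104^32 ≡ 86² = 7396 ≡ 13.
Since 53 = 32 + 16 + 4 + 1, 104^53 ≡ 13 · 86 · 81 · 104; multiplying out mod 107: 13·86 = 1118 ≡ 48, then 48·81 = 3888 ≡ 36, then 36·104 = 3744 ≡ 106. Thus 104^53 ≡ 106 ≡ −1 (mod 107).
By Euler's criterion 104 is a quadratic non-residue mod 107: no n satisfies n² ≡ 104 (mod 107).

There is no such integer.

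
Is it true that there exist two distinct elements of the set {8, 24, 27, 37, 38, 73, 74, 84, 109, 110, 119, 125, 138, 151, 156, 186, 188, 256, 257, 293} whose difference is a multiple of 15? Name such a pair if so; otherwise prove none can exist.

Both 8 and 38 leave remainder 8 on division by 15; their difference 30 = 2·15 is a multiple of 15.

Yes: 8 and 38.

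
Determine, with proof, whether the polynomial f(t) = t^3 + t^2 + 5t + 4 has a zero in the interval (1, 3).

Evaluate at the endpoints: f(1) = 11, f(3) = 55 — same sign (positive).
The derivative f'(t) = 3t^2 + 2t + 5 is a quadratic with discriminant 2² − 4·3·5 = -56 < 0; it never vanishes, so it is always positive (sign of the leading coefficient).
So f is strictly increasing; between 1 and 3 its values lie between f(1) = 11 and f(3) = 55, all positive. Therefore f has no root in (1, 3).

No such root exists.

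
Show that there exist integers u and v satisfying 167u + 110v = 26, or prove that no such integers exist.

167 and 110 are coprime, so 167u + 110v ranges over all of ℤ.
Euclidean algorithm: 167 = 1·110 + 57, 110 = 1·57 + 53, 57 = 1·53 + 4, 53 = 13·4 + 1, 4 = 4·1 + 0.
Unwinding: 1 = 53 − 13·4 = 53 − 13·(57 − 1·53) = −13·57 + 14·53 = −13·57 + 14·(110 − 1·57) = 14·110 − 27·57 = 14·110 − 27·(167 − 1·110) = −27·167 + 41·110, i.e. 167·(-27) + 110·41 = 1.
Multiplying through by 26: u = (-27)·26 = -702, v = 41·26 = 1066 is a solution.
Shifting by a multiple of (110, −167) keeps it a solution: u = -702 + 7·110 = 68, v = 1066 − 7·167 = -103.
Indeed 167·68 + 110·(-103) = 11356 − 11330 = 26.

u = 68, v = -103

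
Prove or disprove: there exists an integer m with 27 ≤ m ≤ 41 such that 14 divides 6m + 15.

No, no such integer m in that range exists.

At m = 27, 6·27 + 15 = 177 ≡ 9 (mod 14), and each step in m adds 6, giving residues 9, 1, 7, 13, 5, 11, 3, 9, 1, 7, 13, 5, 11, 3, 9 for m = 27, 28, …, 41.
Since 0 is absent from this list, 14 ∤ 6m + 15 for every m with 27 ≤ m ≤ 41.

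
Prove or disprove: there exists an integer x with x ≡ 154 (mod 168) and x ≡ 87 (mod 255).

Both moduli are multiples of 3 = gcd(168, 255), so any solution would satisfy x ≡ 154 and x ≡ 87 modulo 3 simultaneously.
But 154 mod 3 = 1 while 87 mod 3 = 0, a contradiction.
Therefore no such x exists.

No such integer exists.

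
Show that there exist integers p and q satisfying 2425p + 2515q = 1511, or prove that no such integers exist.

There are no such integers.

Any value of 2425p + 2515q is a multiple of gcd(2425, 2515) = 5.
However 1511 leaves remainder 1 on division by 5.
Hence no integers p, q satisfy the equation.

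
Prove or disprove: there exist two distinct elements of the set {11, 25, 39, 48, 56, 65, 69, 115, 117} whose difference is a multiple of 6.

The pair (11, 65) works.

Reduce each element mod 6: 11↦5, 25↦1, 39↦3, 48↦0, 56↦2, 65↦5, 69↦3, 115↦1, 117↦3. The residue 5 repeats (at 11 and 65), and 65 − 11 = 54 = 9·6.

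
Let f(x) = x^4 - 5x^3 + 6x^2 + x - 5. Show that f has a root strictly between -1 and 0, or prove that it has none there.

Such a root exists.

f(-1) = 6 and f(0) = -5, which have opposite signs.
As a polynomial, f is continuous on every closed interval.
By the Intermediate Value Theorem f must vanish at some point of (-1, 0).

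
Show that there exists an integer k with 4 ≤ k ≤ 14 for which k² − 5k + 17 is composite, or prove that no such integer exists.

At k = 13: 13² − 5·13 + 17 = 121 = 11·11, which is composite.

k = 13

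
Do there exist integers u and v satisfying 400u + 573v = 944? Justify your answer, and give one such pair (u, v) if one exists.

400 and 573 are coprime, so 400u + 573v ranges over all of ℤ.
Dividing repeatedly: 573 = 1·400 + 173, 400 = 2·173 + 54, 173 = 3·54 + 11, 54 = 4·11 + 10, 11 = 1·10 + 1, 10 = 10·1 + 0.
Back-substituting, 1 = 11 − 1·10 = 11 − (54 − 4·11) = −54 + 5·11 = −54 + 5·(173 − 3·54) = 5·173 − 16·54 = 5·173 − 16·(400 − 2·173) = −16·400 + 37·173 = −16·400 + 37·(573 − 1·400) = 37·573 − 53·400; that is, 400·(-53) + 573·37 = 1.
Times 944: 400·(-50032) + 573·34928 = 944, so (-50032, 34928) solves it.
Shifting by a multiple of (573, −400) keeps it a solution: u = -50032 + 88·573 = 392, v = 34928 − 88·400 = -272.
Check: 400·392 + 573·(-272) = 156800 − 155856 = 944. ✓

u = 392, v = -272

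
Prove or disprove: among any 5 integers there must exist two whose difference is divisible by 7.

Consider the 5 integers 5, 6, …, 9. They lie in distinct residue classes modulo 7, since 5 ≤ 7.
Any two of them differ by at most 4 < 7 and by at least 1, so no difference is a multiple of 7.

No; for instance {5, 6, 7, 8, 9} is a counterexample.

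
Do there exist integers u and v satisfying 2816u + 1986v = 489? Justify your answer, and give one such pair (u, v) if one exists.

Any value of 2816u + 1986v is a multiple of gcd(2816, 1986) = 2.
But 489 is not a multiple of 2 (it leaves remainder 1).
So the equation is unsolvable over ℤ.

There are no such integers.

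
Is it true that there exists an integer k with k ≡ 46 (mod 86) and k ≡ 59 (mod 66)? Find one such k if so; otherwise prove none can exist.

No such integer exists.

Reduce both congruences modulo 2, which divides 86 and 66: they say k ≡ 46 (mod 2) and k ≡ 59 (mod 2).
These are incompatible: 46 − 59 = -13 is not divisible by 2.
Therefore no such k exists.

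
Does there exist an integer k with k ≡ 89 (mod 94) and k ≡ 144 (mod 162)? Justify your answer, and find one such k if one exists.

gcd(94, 162) = 2. If k ≡ 89 (mod 94) and k ≡ 144 (mod 162), then k ≡ 89 (mod 2) and k ≡ 144 (mod 2).
But 89 mod 2 = 1 while 144 mod 2 = 0, a contradiction.
Hence the system has no solution.

There is no such integer.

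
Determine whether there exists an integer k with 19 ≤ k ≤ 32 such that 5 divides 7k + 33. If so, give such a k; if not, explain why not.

k = 21

At k = 21 we get 7·21 + 33 = 180, and 180 = 5·36.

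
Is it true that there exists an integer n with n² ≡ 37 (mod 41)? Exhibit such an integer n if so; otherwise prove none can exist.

Take n = 18. Then 18² = 324 = 7·41 + 37, so 18² ≡ 37 (mod 41).

n = 18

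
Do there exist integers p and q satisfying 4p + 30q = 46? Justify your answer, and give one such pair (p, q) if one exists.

p = 4, q = 1

gcd(4, 30) = 2, and 2 divides 46, so integer solutions exist.
Dividing through by 2 reduces the equation to 2p + 15q = 23.
Dividing repeatedly: 15 = 7·2 + 1, 2 = 2·1 + 0.
Unwinding: 1 = 15 − 7·2, i.e. 2·(-7) + 15·1 = 1.
Times 23: 2·(-161) + 15·23 = 23, so (-161, 23) solves it.
The general solution is p = -161 + 15k, q = 23 − 2k; taking k = 11 gives the smaller pair p = 4, q = 1.
Check: 4·4 + 30·1 = 16 + 30 = 46. ✓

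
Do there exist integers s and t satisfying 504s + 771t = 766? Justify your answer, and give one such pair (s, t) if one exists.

Any value of 504s + 771t is a multiple of gcd(504, 771) = 3.
But 766 is not a multiple of 3 (it leaves remainder 1).
Therefore 504s + 771t = 766 has no solution in integers.

There are no such integers.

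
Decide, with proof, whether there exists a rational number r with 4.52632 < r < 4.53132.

Look for a denominator N such that an integer falls strictly between N·4.52632 and N·4.53132. N = 17 works: 17·4.52632 = 76.94744 < 77 < 77.03244 = 17·4.53132.
Hence 77/17 is a rational number with 4.52632 < 77/17 < 4.53132.

r = 77/17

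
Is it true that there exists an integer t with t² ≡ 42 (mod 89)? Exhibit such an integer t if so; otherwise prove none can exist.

t = 65 works: 65² = 4225, and 4225 − 42 = 4183 = 47·89.

t = 65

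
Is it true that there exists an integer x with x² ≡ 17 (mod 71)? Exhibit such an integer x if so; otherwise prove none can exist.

Apply Euler's criterion with the prime 71: 17 is a quadratic residue iff 17^35 ≡ 1 (mod 71), and a non-residue iff it is ≡ −1.
Squaring successively (mod 71): 17^2 = 289 ≡ 5; 17^4 ≡ 5² = 25 ≡ 25; 17^8 ≡ 25² = 625 ≡ 57; 17^16 ≡ 57² = 3249 ≡ 54; 17^32 ≡ 54² = 2916 ≡ 5.
Since 35 = 32 + 2 + 1, 17^35 ≡ 5 · 5 · 17; multiplying out mod 71: 5·5 = 25 ≡ 25, then 25·17 = 425 ≡ 70. Thus 17^35 ≡ 70 ≡ −1 (mod 71).
By Euler's criterion 17 is a quadratic non-residue mod 71: no x satisfies x² ≡ 17 (mod 71).

No such integer exists.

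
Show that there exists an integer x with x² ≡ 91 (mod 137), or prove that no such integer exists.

Apply Euler's criterion with the prime 137: 91 is a quadratic residue iff 91^68 ≡ 1 (mod 137), and a non-residue iff it is ≡ −1.
Repeated squaring mod 137: 91^2 = 8281 ≡ 61; 91^4 ≡ 61² = 3721 ≡ 22; 91^8 ≡ 22² = 484 ≡ 73; 91^16 ≡ 73² = 5329 ≡ 123; 91^32 ≡ 123² = 15129 ≡ 59; 91^64 ≡ 59² = 3481 ≡ 56.
Since 68 = 64 + 4, 91^68 ≡ 56 · 22; multiplying out mod 137: 56·22 = 1232 ≡ 136. Thus 91^68 ≡ 136 ≡ −1 (mod 137).
By Euler's criterion 91 is a quadratic non-residue mod 137: no x satisfies x² ≡ 91 (mod 137).

No such integer exists.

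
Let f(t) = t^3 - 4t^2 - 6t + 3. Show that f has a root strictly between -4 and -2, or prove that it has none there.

f(-4) = -101 and f(-2) = -9, both negative, so a sign-change argument is unavailable; we show f keeps this sign on the whole interval.
Substitute t = -2 − u, where 0 < u < 2 on the interval. Expanding, f(-2 − u) = -u^3 - 10u^2 - 22u - 9.
All 4 nonzero coefficients of this polynomial in u are negative; hence for u > 0 the value is a sum of negative terms (the constant -9 among them).
Therefore f(t) < 0 throughout (-4, -2), and f has no zero there.

No.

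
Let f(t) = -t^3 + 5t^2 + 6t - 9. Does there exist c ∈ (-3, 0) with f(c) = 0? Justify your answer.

f(-3) = 45 and f(0) = -9, which have opposite signs.
f is continuous everywhere (it is a polynomial), in particular on [-3, 0].
The Intermediate Value Theorem then guarantees some c ∈ (-3, 0) with f(c) = 0.

Yes, f has a root in the interval.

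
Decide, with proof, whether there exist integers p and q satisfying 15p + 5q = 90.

gcd(15, 5) = 5, and 5 divides 90, so integer solutions exist.
Dividing through by 5 reduces the equation to 3p + 1q = 18.
With a unit coefficient on q, (p, q) = (0, 18) is an immediate solution.
Check: 15·0 + 5·18 = 0 + 90 = 90. ✓

p = 0, q = 18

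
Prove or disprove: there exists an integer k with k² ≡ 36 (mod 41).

Take k = 35. Then 35² = 1225 = 29·41 + 36, so 35² ≡ 36 (mod 41).

k = 35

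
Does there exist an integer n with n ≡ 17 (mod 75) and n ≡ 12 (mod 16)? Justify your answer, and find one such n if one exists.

The moduli 75 and 16 are coprime, so by the Chinese Remainder Theorem a unique solution modulo 1200 exists.
Any solution of the first congruence is n = 17 + 75t; substituting into the second, 75t ≡ 12 − 17 ≡ 11 (mod 16).
75 ≡ 11 (mod 16), so this reads 11t ≡ 11 (mod 16). Note 11·3 = 33 ≡ 1 (mod 16) (as 33 − 1 = 2·16), so 11⁻¹ ≡ 3.
Therefore t ≡ 3·11 = 33 ≡ 1 (mod 16).
With t = 1: n = 17 + 75·1 = 92.
Indeed 92 ≡ 17 (mod 75) and 92 ≡ 12 (mod 16).

n = 92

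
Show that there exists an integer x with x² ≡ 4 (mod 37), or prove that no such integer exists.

x = 35

x = 35 works: 35² = 1225, and 1225 − 4 = 1221 = 33·37.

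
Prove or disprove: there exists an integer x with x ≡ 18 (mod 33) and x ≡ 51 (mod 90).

Here gcd(33, 90) = 3, and both 18 and 51 leave remainder 0 mod 3, so the system is consistent.
The integers ≡ 18 (mod 33) are 18, 51, …; their remainders mod 90 are 18, 51, so x = 51 is the first that is ≡ 51 (mod 90).
Verify: 51 = 1·33 + 18 and 51 = 0·90 + 51. ✓

x = 51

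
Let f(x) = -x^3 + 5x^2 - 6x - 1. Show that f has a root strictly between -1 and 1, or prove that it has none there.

Such a root exists.

f(-1) = 11 and f(1) = -3, which have opposite signs.
As a polynomial, f is continuous on every closed interval.
By the Intermediate Value Theorem, f takes the value 0 somewhere in the open interval.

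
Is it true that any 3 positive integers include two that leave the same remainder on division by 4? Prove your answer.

No, the set {16, 17, 18} is a counterexample.

Consider the 3 integers 16, 17, 18. They lie in distinct residue classes modulo 4, since 3 ≤ 4.
Hence this collection has no pair with equal remainders mod 4, disproving the claim.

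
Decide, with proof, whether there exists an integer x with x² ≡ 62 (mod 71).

Apply Euler's criterion with the prime 71: 62 is a quadratic residue iff 62^35 ≡ 1 (mod 71), and a non-residue iff it is ≡ −1.
Repeated squaring mod 71: 62^2 = 3844 ≡ 10; 62^4 ≡ 10² = 100 ≡ 29; 62^8 ≡ 29² = 841 ≡ 60; 62^16 ≡ 60² = 3600 ≡ 50; 62^32 ≡ 50² = 2500 ≡ 15.
Since 35 = 32 + 2 + 1, 62^35 ≡ 15 · 10 · 62; multiplying out mod 71: 15·10 = 150 ≡ 8, then 8·62 = 496 ≡ 70. Thus 62^35 ≡ 70 ≡ −1 (mod 71).
By Euler's criterion 62 is a quadratic non-residue mod 71: no x satisfies x² ≡ 62 (mod 71).

No, no such integer exists.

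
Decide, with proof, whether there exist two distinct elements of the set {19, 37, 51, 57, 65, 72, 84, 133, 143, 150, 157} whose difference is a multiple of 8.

19 mod 8 = 3 and 51 mod 8 = 3, so 51 − 19 = 32 = 4·8.

Yes: 19 and 51.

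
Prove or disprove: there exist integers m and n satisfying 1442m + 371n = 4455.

There are no such integers.

gcd(1442, 371) = 7, so every integer of the form 1442m + 371n is a multiple of 7.
But 4455 = 7·636 + 3, so 7 ∤ 4455.
Therefore 1442m + 371n = 4455 has no solution in integers.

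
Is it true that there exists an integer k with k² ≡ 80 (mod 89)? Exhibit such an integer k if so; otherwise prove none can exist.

k = 76

k = 76 works: 76² = 5776, and 5776 − 80 = 5696 = 64·89.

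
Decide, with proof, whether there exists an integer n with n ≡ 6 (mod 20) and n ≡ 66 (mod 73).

gcd(20, 73) = 1, so the Chinese Remainder Theorem guarantees exactly one residue class mod 1460 satisfying both.
Any solution of the first congruence is n = 6 + 20t; substituting into the second, 20t ≡ 66 − 6 ≡ 60 (mod 73).
To invert 20 modulo 73: 73 = 3·20 + 13, 20 = 1·13 + 7, 13 = 1·7 + 6, 7 = 1·6 + 1, 6 = 6·1 + 0, and unwinding, 1 = 7 − 1·6 = 7 − (13 − 1·7) = −13 + 2·7 = −13 + 2·(20 − 1·13) = 2·20 − 3·13 = 2·20 − 3·(73 − 3·20) = −3·73 + 11·20. Thus 20⁻¹ ≡ 11 (mod 73).
Multiplying by 11: t ≡ 11·60 = 660 ≡ 3 (mod 73).
Taking t = 3 gives n = 6 + 20·3 = 66.
Indeed 66 ≡ 6 (mod 20) and 66 ≡ 66 (mod 73).

n = 66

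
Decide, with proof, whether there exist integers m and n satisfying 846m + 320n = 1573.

Any value of 846m + 320n is a multiple of gcd(846, 320) = 2.
But 1573 is not a multiple of 2 (it leaves remainder 1).
So the equation is unsolvable over ℤ.

No, no such integers exist.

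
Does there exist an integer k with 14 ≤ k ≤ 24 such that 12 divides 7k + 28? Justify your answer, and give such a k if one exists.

k = 20

k = 20 works, since 7·20 + 28 = 168 = 14·12.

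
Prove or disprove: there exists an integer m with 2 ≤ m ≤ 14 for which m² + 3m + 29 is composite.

m = 7

At m = 7: 7² + 3·7 + 29 = 99 = 3·33, which is composite.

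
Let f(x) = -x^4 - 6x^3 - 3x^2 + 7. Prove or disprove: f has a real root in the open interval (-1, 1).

f(-1) = 9 and f(1) = -3, which have opposite signs.
Since f is a polynomial it is continuous on [-1, 1].
By the Intermediate Value Theorem, f takes the value 0 somewhere in the open interval.

Such a root exists.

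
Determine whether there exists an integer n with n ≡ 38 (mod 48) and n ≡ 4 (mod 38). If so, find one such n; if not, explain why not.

The moduli are not coprime: gcd(48, 38) = 2. Compatibility requires 2 ∣ (4 − 38) = -34, which holds, so solutions exist.
Write n = 38 + 48t. Then 48t ≡ 4 − 38 ≡ 4 (mod 38); dividing through by 2 gives 24t ≡ 2 (mod 19).
24 ≡ 5 (mod 19), so this reads 5t ≡ 2 (mod 19). To invert 5 modulo 19: 19 = 3·5 + 4, 5 = 1·4 + 1, 4 = 4·1 + 0, and unwinding, 1 = 5 − 1·4 = 5 − (19 − 3·5) = −19 + 4·5. Thus 5⁻¹ ≡ 4 (mod 19).
Multiplying by 4: t ≡ 4·2 = 8 (mod 19).
Then n = 38 + 48·8 = 422.
Check: 422 mod 48 = 38, 422 mod 38 = 4. ✓

n = 422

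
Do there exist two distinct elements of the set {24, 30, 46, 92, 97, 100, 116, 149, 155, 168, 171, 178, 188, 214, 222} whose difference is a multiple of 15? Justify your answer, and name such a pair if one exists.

Two integers differ by a multiple of 15 exactly when they have the same residue mod 15. The residues are 24↦9, 30↦0, 46↦1, 92↦2, 97↦7, 100↦10, 116↦11, 149↦14, 155↦5, 168↦3, 171↦6, 178↦13, 188↦8, 214↦4, 222↦12.
All 15 residues are distinct, so no two elements differ by a multiple of 15.

No, no such pair exists.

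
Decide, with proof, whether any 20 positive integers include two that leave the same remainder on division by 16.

There are exactly 16 possible remainders on division by 16.
Since 20 > 16, two of the 20 integers must share a residue class by the pigeonhole principle; call them a and b.
So a and b have equal remainders mod 16, which is exactly what was to be shown.

True.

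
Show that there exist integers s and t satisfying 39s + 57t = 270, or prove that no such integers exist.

s = 4, t = 2

Since gcd(39, 57) = 3 and 270 = 3·90, Bézout's identity guarantees a solution.
Dividing through by 3 reduces the equation to 13s + 19t = 90.
Run the Euclidean algorithm on 19 and 13: 19 = 1·13 + 6, 13 = 2·6 + 1, 6 = 6·1 + 0.
Back-substituting, 1 = 13 − 2·6 = 13 − 2·(19 − 1·13) = −2·19 + 3·13; that is, 13·3 + 19·(-2) = 1.
Multiplying through by 90: s = 3·90 = 270, t = (-2)·90 = -180 is a solution.
Subtracting 14·19 from s and adding 14·13 to t gives the tidier solution (4, 2).
Check: 39·4 + 57·2 = 156 + 114 = 270. ✓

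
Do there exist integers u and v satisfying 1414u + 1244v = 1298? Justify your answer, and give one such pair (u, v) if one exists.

u = 615, v = -698

Every value of 1414u + 1244v is a multiple of gcd(1414, 1244) = 2; since 2 ∣ 1298, solutions exist.
Dividing through by 2 reduces the equation to 707u + 622v = 649.
Run the Euclidean algorithm on 707 and 622: 707 = 1·622 + 85, 622 = 7·85 + 27, 85 = 3·27 + 4, 27 = 6·4 + 3, 4 = 1·3 + 1, 3 = 3·1 + 0.
Unwinding: 1 = 4 − 1·3 = 4 − (27 − 6·4) = −27 + 7·4 = −27 + 7·(85 − 3·27) = 7·85 − 22·27 = 7·85 − 22·(622 − 7·85) = −22·622 + 161·85 = −22·622 + 161·(707 − 1·622) = 161·707 − 183·622, i.e. 707·161 + 622·(-183) = 1.
Scaling by 649 gives the particular solution (u, v) = (104489, -118767).
The general solution is u = 104489 + 622k, v = -118767 − 707k; taking k = -167 gives the smaller pair u = 615, v = -698.
Check: 1414·615 + 1244·(-698) = 869610 − 868312 = 1298. ✓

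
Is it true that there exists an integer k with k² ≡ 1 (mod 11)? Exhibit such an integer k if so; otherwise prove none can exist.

k = 1

Take k = 1. Then 1² = 1, and since 0 ≤ 1 < 11 this is already reduced: 1² ≡ 1 (mod 11).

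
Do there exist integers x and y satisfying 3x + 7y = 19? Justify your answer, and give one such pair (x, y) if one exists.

Since gcd(3, 7) = 1, every integer is an integer combination of 3 and 7.
Run the Euclidean algorithm on 7 and 3: 7 = 2·3 + 1, 3 = 3·1 + 0.
Unwinding: 1 = 7 − 2·3, i.e. 3·(-2) + 7·1 = 1.
Times 19: 3·(-38) + 7·19 = 19, so (-38, 19) solves it.
Shifting by a multiple of (7, −3) keeps it a solution: x = -38 + 6·7 = 4, y = 19 − 6·3 = 1.
Check: 3·4 + 7·1 = 12 + 7 = 19. ✓

x = 4, y = 1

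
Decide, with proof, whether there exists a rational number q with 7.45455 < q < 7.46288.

Multiplying by 13: 13·7.45455 = 96.90915 and 13·7.46288 = 97.01744, so the integer 97 lies strictly between them.
Hence 97/13 is a rational number with 7.45455 < 97/13 < 7.46288.

q = 97/13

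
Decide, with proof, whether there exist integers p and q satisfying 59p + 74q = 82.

59 and 74 are coprime, so 59p + 74q ranges over all of ℤ.
Run the Euclidean algorithm on 74 and 59: 74 = 1·59 + 15, 59 = 3·15 + 14, 15 = 1·14 + 1, 14 = 14·1 + 0.
Working back up the chain: 1 = 15 − 1·14 = 15 − (59 − 3·15) = −59 + 4·15 = −59 + 4·(74 − 1·59) = 4·74 − 5·59. So 59·(-5) + 74·4 = 1.
Scaling by 82 gives the particular solution (p, q) = (-410, 328).
Adding 6·74 to p and subtracting 6·59 from q gives the tidier solution (34, -26).
Indeed 59·34 + 74·(-26) = 2006 − 1924 = 82.

p = 34, q = -26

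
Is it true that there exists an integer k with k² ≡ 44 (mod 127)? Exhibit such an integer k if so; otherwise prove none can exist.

Take k = 60. Then 60² = 3600 = 28·127 + 44, so 60² ≡ 44 (mod 127).

k = 60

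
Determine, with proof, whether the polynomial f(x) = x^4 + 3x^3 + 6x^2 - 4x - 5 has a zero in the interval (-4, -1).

No.

The endpoint values f(-4) = 171 and f(-1) = 3 are both positive. Claim: f(x) > 0 for every x in (-4, -1).
Shift to the endpoint -1: with x = -1 − u (0 < u < 3), one computes f(-1 − u) = u^4 + u^3 + 3u^2 + 11u + 3.
All 5 nonzero coefficients of this polynomial in u are positive; hence for u > 0 the value is a sum of positive terms (the constant 3 among them).
So f is strictly positive on (-4, -1); no root exists in the interval.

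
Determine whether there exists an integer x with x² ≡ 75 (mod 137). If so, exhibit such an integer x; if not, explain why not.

137 is prime, so by Euler's criterion 75 is a square mod 137 iff 75^((137−1)/2) = 75^68 ≡ 1 (mod 137).
Squaring successively (mod 137): 75^2 = 5625 ≡ 8; 75^4 ≡ 8² = 64 ≡ 64; 75^8 ≡ 64² = 4096 ≡ 123; 75^16 ≡ 123² = 15129 ≡ 59; 75^32 ≡ 59² = 3481 ≡ 56; 75^64 ≡ 56² = 3136 ≡ 122.
Since 68 = 64 + 4, 75^68 ≡ 122 · 64; multiplying out mod 137: 122·64 = 7808 ≡ 136. Thus 75^68 ≡ 136 ≡ −1 (mod 137).
The value −1 means 75 is a non-residue modulo 137, so x² ≡ 75 (mod 137) is impossible.

No such integer exists.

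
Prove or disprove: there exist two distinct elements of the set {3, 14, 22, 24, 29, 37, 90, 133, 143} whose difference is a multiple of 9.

Residues mod 9: 3↦3, 14↦5, 22↦4, 24↦6, 29↦2, 37↦1, 90↦0, 133↦7, 143↦8.
These 9 residues are pairwise different, hence no difference of two elements is divisible by 9.

No such pair exists.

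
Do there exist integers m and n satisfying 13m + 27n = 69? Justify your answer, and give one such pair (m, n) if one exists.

m = 24, n = -9

Since gcd(13, 27) = 1, every integer is an integer combination of 13 and 27.
Run the Euclidean algorithm on 27 and 13: 27 = 2·13 + 1, 13 = 13·1 + 0.
Unwinding: 1 = 27 − 2·13, i.e. 13·(-2) + 27·1 = 1.
Scaling by 69 gives the particular solution (m, n) = (-138, 69).
Shifting by a multiple of (27, −13) keeps it a solution: m = -138 + 6·27 = 24, n = 69 − 6·13 = -9.
Indeed 13·24 + 27·(-9) = 312 − 243 = 69.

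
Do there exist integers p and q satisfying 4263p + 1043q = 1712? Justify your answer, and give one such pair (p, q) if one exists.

No, no such integers exist.

Both 4263 and 1043 are divisible by gcd(4263, 1043) = 7, hence so is any combination 4263p + 1043q.
But 1712 = 7·244 + 4, so 7 ∤ 1712.
Hence no integers p, q satisfy the equation.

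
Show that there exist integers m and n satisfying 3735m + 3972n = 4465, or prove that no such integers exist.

Any value of 3735m + 3972n is a multiple of gcd(3735, 3972) = 3.
But 4465 is not a multiple of 3 (it leaves remainder 1).
So the equation is unsolvable over ℤ.

No such integers exist.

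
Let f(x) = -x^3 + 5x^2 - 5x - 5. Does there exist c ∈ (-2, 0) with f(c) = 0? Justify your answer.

Yes, such a c exists.

f(-2) = 33 and f(0) = -5, which have opposite signs.
f is continuous everywhere (it is a polynomial), in particular on [-2, 0].
By the Intermediate Value Theorem f must vanish at some point of (-2, 0).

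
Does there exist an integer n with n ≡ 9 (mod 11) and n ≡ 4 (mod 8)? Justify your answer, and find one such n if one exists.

n = 20

gcd(11, 8) = 1, so the Chinese Remainder Theorem guarantees exactly one residue class mod 88 satisfying both.
Write n = 9 + 11t and require 9 + 11t ≡ 4 (mod 8), i.e. 11t ≡ 3 (mod 8).
11 ≡ 3 (mod 8), so this reads 3t ≡ 3 (mod 8). To invert 3 modulo 8: 8 = 2·3 + 2, 3 = 1·2 + 1, 2 = 2·1 + 0, and unwinding, 1 = 3 − 1·2 = 3 − (8 − 2·3) = −8 + 3·3. Thus 3⁻¹ ≡ 3 (mod 8).
Therefore t ≡ 3·3 = 9 ≡ 1 (mod 8).
Taking t = 1 gives n = 9 + 11·1 = 20.
Verify: 20 = 1·11 + 9 and 20 = 2·8 + 4. ✓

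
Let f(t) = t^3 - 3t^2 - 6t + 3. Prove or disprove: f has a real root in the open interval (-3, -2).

f has no root in that interval.

f(-3) = -33 and f(-2) = -5, both negative, so a sign-change argument is unavailable; we show f keeps this sign on the whole interval.
Shift to the endpoint -2: with t = -2 − u (0 < u < 1), one computes f(-2 − u) = -u^3 - 9u^2 - 18u - 5.
The nonzero coefficients here are all negative, so for u > 0 every term is negative (or zero), and the constant term -5 is strictly negative.
Therefore f(t) < 0 throughout (-3, -2), and f has no zero there.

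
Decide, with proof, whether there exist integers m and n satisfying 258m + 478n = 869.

No such integers exist.

Both 258 and 478 are divisible by gcd(258, 478) = 2, hence so is any combination 258m + 478n.
But 869 is not a multiple of 2 (it leaves remainder 1).
Hence no integers m, n satisfy the equation.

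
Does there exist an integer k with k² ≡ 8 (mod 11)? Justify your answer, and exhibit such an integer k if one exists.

Squares mod 11 repeat after k = 5 (as (−k)² = k²); for k = 0..5 they are 0, 1, 4, 9, 5, 3.
So the quadratic residues mod 11 are {0, 1, 3, 4, 5, 9}, and 8 is not among them.
Hence no integer k has k² ≡ 8 (mod 11).

No, no such integer exists.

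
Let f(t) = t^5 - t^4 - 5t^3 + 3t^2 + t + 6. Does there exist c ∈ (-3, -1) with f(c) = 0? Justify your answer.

f(-3) = -159 and f(-1) = 11, which have opposite signs.
As a polynomial, f is continuous on every closed interval.
So by the Intermediate Value Theorem there is a c strictly between -3 and -1 with f(c) = 0.

Such a root exists.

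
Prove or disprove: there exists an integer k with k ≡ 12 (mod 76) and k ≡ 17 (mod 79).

Since 76 and 79 share no common factor, CRT says the pair of congruences has a solution (unique mod 6004).
Any solution of the first congruence is k = 12 + 76t; substituting into the second, 76t ≡ 17 − 12 ≡ 5 (mod 79).
To invert 76 modulo 79: 79 = 1·76 + 3, 76 = 25·3 + 1, 3 = 3·1 + 0, and unwinding, 1 = 76 − 25·3 = 76 − 25·(79 − 1·76) = −25·79 + 26·76. Thus 76⁻¹ ≡ 26 (mod 79).
Multiplying by 26: t ≡ 26·5 = 130 ≡ 51 (mod 79).
With t = 51: k = 12 + 76·51 = 3888.
Indeed 3888 ≡ 12 (mod 76) and 3888 ≡ 17 (mod 79).

k = 3888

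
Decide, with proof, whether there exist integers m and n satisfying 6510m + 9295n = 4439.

Any value of 6510m + 9295n is a multiple of gcd(6510, 9295) = 5.
But 4439 is not a multiple of 5 (it leaves remainder 4).
So the equation is unsolvable over ℤ.

There are no such integers.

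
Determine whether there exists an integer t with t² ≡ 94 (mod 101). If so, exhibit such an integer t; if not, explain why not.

No such integer exists.

Apply Euler's criterion with the prime 101: 94 is a quadratic residue iff 94^50 ≡ 1 (mod 101), and a non-residue iff it is ≡ −1.
Repeated squaring mod 101: 94^2 = 8836 ≡ 49; 94^4 ≡ 49² = 2401 ≡ 78; 94^8 ≡ 78² = 6084 ≡ 24; 94^16 ≡ 24² = 576 ≡ 71; 94^32 ≡ 71² = 5041 ≡ 92.
Since 50 = 32 + 16 + 2, 94^50 ≡ 92 · 71 · 49; multiplying out mod 101: 92·71 = 6532 ≡ 68, then 68·49 = 3332 ≡ 100. Thus 94^50 ≡ 100 ≡ −1 (mod 101).
The value −1 means 94 is a non-residue modulo 101, so t² ≡ 94 (mod 101) is impossible.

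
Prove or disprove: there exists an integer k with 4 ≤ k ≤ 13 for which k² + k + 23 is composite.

At k = 13: 13² + 13 + 23 = 205 = 5·41, which is composite.

k = 13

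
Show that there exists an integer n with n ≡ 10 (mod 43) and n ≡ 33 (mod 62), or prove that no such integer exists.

Since 43 and 62 share no common factor, CRT says the pair of congruences has a solution (unique mod 2666).
Any solution of the first congruence is n = 10 + 43t; substituting into the second, 43t ≡ 33 − 10 ≡ 23 (mod 62).
To invert 43 modulo 62: 62 = 1·43 + 19, 43 = 2·19 + 5, 19 = 3·5 + 4, 5 = 1·4 + 1, 4 = 4·1 + 0, and unwinding, 1 = 5 − 1·4 = 5 − (19 − 3·5) = −19 + 4·5 = −19 + 4·(43 − 2·19) = 4·43 − 9·19 = 4·43 − 9·(62 − 1·43) = −9·62 + 13·43. Thus 43⁻¹ ≡ 13 (mod 62).
Therefore t ≡ 13·23 = 299 ≡ 51 (mod 62).
With t = 51: n = 10 + 43·51 = 2203.
Verify: 2203 = 51·43 + 10 and 2203 = 35·62 + 33. ✓

n = 2203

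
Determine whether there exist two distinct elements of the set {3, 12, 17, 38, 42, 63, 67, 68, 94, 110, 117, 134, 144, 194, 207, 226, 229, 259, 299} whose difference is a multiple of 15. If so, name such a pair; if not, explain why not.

Yes: 3 and 63.

Both 3 and 63 leave remainder 3 on division by 15; their difference 60 = 4·15 is a multiple of 15.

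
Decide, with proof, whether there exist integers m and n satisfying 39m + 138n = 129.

gcd(39, 138) = 3, and 3 divides 129, so integer solutions exist.
Dividing through by 3 reduces the equation to 13m + 46n = 43.
Euclidean algorithm: 46 = 3·13 + 7, 13 = 1·7 + 6, 7 = 1·6 + 1, 6 = 6·1 + 0.
Unwinding: 1 = 7 − 1·6 = 7 − (13 − 1·7) = −13 + 2·7 = −13 + 2·(46 − 3·13) = 2·46 − 7·13, i.e. 13·(-7) + 46·2 = 1.
Multiplying through by 43: m = (-7)·43 = -301, n = 2·43 = 86 is a solution.
The general solution is m = -301 + 46k, n = 86 − 13k; taking k = 7 gives the smaller pair m = 21, n = -5.
Check: 39·21 + 138·(-5) = 819 − 690 = 129. ✓

m = 21, n = -5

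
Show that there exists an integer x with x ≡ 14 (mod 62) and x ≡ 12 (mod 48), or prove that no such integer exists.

x = 1068

gcd(62, 48) = 2. A simultaneous solution exists iff 14 ≡ 12 (mod 2); here 14 mod 2 = 0 = 12 mod 2, so it does.
Put x = 14 + 62t, so we need 62t ≡ 46 (mod 48), equivalently (divide by 2) 31t ≡ 23 (mod 24).
31 ≡ 7 (mod 24), so this reads 7t ≡ 23 (mod 24). Note 7·7 = 49 ≡ 1 (mod 24) (as 49 − 1 = 2·24), so 7⁻¹ ≡ 7.
Multiplying by 7: t ≡ 7·23 = 161 ≡ 17 (mod 24).
Then x = 14 + 62·17 = 1068.
Indeed 1068 ≡ 14 (mod 62) and 1068 ≡ 12 (mod 48).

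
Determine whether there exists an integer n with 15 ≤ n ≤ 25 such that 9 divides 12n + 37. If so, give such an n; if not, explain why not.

No such integer n in that range exists.

The values of 12n + 37 for n = 15, 16, …, 25 are 217, 229, 241, 253, 265, 277, 289, 301, 313, 325, 337; reduced mod 9 these are 1, 4, 7, 1, 4, 7, 1, 4, 7, 1, 4.
The residue 0 does not occur, so no n in [15, 25] makes 12n + 37 a multiple of 9.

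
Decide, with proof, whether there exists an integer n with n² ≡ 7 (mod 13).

No, no such integer exists.

Computing n² mod 13 for n = 0, 1, …, 6 (enough, by the symmetry n ↦ 13 − n) gives 0, 1, 4, 9, 3, 12, 10.
So the quadratic residues mod 13 are {0, 1, 3, 4, 9, 10, 12}, and 7 is not among them.
Hence no integer n has n² ≡ 7 (mod 13).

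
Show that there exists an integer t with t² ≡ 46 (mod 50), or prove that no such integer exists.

t = 36

Take t = 36. Then 36² = 1296 = 25·50 + 46, so 36² ≡ 46 (mod 50).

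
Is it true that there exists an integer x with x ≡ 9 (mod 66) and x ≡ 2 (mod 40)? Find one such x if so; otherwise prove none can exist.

There is no such integer.

Reduce both congruences modulo 2, which divides 66 and 40: they say x ≡ 9 (mod 2) and x ≡ 2 (mod 2).
However 9 ≡ 1 and 2 ≡ 0 (mod 2), and 1 ≠ 0.
Therefore no such x exists.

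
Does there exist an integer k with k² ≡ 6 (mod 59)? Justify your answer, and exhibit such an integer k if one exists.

Apply Euler's criterion with the prime 59: 6 is a quadratic residue iff 6^29 ≡ 1 (mod 59), and a non-residue iff it is ≡ −1.
Repeated squaring mod 59: 6^2 = 36 ≡ 36; 6^4 ≡ 36² = 1296 ≡ 57; 6^8 ≡ 57² = 3249 ≡ 4; 6^16 ≡ 4² = 16 ≡ 16.
Since 29 = 16 + 8 + 4 + 1, 6^29 ≡ 16 · 4 · 57 · 6; multiplying out mod 59: 16·4 = 64 ≡ 5, then 5·57 = 285 ≡ 49, then 49·6 = 294 ≡ 58. Thus 6^29 ≡ 58 ≡ −1 (mod 59).
The value −1 means 6 is a non-residue modulo 59, so k² ≡ 6 (mod 59) is impossible.

No, no such integer exists.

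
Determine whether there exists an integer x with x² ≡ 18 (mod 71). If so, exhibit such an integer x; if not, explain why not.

x = 35

x = 35 works: 35² = 1225, and 1225 − 18 = 1207 = 17·71.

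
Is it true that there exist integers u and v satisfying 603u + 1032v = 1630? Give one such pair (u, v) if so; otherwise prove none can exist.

There are no such integers.

Any value of 603u + 1032v is a multiple of gcd(603, 1032) = 3.
However 1630 leaves remainder 1 on division by 3.
Hence no integers u, v satisfy the equation.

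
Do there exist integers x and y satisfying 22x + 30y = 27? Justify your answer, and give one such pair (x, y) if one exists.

Both 22 and 30 are divisible by gcd(22, 30) = 2, hence so is any combination 22x + 30y.
But 27 is not a multiple of 2 (it leaves remainder 1).
Therefore 22x + 30y = 27 has no solution in integers.

There are no such integers.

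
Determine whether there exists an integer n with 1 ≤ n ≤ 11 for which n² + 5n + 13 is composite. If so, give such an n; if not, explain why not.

n = 11

At n = 11: 11² + 5·11 + 13 = 189 = 3·63, which is composite.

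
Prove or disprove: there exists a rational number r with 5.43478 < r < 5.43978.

Look for a denominator N such that an integer falls strictly between N·5.43478 and N·5.43978. N = 16 works: 16·5.43478 = 86.95648 < 87 < 87.03648 = 16·5.43978.
Dividing back, 5.43478 < 87/16 < 5.43978, and 87/16 is rational.

r = 87/16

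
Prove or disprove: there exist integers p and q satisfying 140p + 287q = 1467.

gcd(140, 287) = 7, so every integer of the form 140p + 287q is a multiple of 7.
But 1467 is not a multiple of 7 (it leaves remainder 4).
Therefore 140p + 287q = 1467 has no solution in integers.

No such integers exist.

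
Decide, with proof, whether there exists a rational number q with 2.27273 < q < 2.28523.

q = 41/18

Scale by 18: the interval becomes (40.90914, 41.13414), which contains the integer 41.
So q = 41/18 works: it is a ratio of integers, and dividing 18·2.27273 < 41 < 18·2.28523 through by 18 gives 2.27273 < 41/18 < 2.28523.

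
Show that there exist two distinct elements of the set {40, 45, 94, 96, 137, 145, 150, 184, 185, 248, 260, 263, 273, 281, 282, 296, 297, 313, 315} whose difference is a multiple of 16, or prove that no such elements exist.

40 mod 16 = 8 and 184 mod 16 = 8, so 184 − 40 = 144 = 9·16.

Yes: 40 and 184.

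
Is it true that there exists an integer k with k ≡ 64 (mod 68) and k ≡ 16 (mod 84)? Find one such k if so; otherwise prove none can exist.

Here gcd(68, 84) = 4, and both 64 and 16 leave remainder 0 mod 4, so the system is consistent.
List candidates k ≡ 64 (mod 68): 64, 132, 200, 268. Modulo 84 these are 64, 48, 32, 16; 268 gives 16 as required.
Verify: 268 = 3·68 + 64 and 268 = 3·84 + 16. ✓

k = 268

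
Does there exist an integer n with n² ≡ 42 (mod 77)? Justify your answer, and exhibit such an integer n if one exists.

n = 14 works: 14² = 196, and 196 − 42 = 154 = 2·77.

n = 14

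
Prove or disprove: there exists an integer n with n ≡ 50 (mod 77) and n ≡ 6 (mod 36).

n = 1590

The moduli 77 and 36 are coprime, so by the Chinese Remainder Theorem a unique solution modulo 2772 exists.
Write n = 50 + 77t and require 50 + 77t ≡ 6 (mod 36), i.e. 77t ≡ 28 (mod 36).
77 ≡ 5 (mod 36), so this reads 5t ≡ 28 (mod 36). Invert 5 mod 36 by the Euclidean algorithm: 36 = 7·5 + 1, 5 = 5·1 + 0; back-substituting, 1 = 36 − 7·5. Hence 5·(-7) ≡ 1, so 5⁻¹ ≡ -7 ≡ 29 (mod 36).
Multiplying by 29: t ≡ 29·28 = 812 ≡ 20 (mod 36).
With t = 20: n = 50 + 77·20 = 1590.
Verify: 1590 = 20·77 + 50 and 1590 = 44·36 + 6. ✓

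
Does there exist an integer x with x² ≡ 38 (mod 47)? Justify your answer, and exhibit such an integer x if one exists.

Apply Euler's criterion with the prime 47: 38 is a quadratic residue iff 38^23 ≡ 1 (mod 47), and a non-residue iff it is ≡ −1.
Repeated squaring mod 47: 38^2 = 1444 ≡ 34; 38^4 ≡ 34² = 1156 ≡ 28; 38^8 ≡ 28² = 784 ≡ 32; 38^16 ≡ 32² = 1024 ≡ 37.
Since 23 = 16 + 4 + 2 + 1, 38^23 ≡ 37 · 28 · 34 · 38; multiplying out mod 47: 37·28 = 1036 ≡ 2, then 2·34 = 68 ≡ 21, then 21·38 = 798 ≡ 46. Thus 38^23 ≡ 46 ≡ −1 (mod 47).
By Euler's criterion 38 is a quadratic non-residue mod 47: no x satisfies x² ≡ 38 (mod 47).

There is no such integer.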